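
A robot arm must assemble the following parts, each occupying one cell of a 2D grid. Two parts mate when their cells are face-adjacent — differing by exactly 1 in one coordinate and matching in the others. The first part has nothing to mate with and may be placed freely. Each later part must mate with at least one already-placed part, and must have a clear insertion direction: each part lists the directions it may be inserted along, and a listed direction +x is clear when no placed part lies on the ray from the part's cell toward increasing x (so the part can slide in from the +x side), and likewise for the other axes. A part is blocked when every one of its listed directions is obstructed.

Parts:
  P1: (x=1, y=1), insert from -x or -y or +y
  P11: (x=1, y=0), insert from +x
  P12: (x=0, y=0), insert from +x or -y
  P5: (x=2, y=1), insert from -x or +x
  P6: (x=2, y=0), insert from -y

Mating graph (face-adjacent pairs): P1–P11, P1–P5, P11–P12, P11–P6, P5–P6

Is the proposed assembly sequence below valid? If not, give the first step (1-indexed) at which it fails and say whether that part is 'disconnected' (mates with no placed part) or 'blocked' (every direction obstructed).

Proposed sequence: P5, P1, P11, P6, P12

1. P5@(2, 1) [-x clear] — {P5}
2. P1@(1, 1) [-x clear] — {P1, P5}
3. P11@(1, 0) [+x clear] — {P1, P11, P5}
4. P6@(2, 0) [-y clear] — {P1, P11, P5, P6}
5. P12@(0, 0) [-y clear] — {P1, P11, P12, P5, P6}

Valid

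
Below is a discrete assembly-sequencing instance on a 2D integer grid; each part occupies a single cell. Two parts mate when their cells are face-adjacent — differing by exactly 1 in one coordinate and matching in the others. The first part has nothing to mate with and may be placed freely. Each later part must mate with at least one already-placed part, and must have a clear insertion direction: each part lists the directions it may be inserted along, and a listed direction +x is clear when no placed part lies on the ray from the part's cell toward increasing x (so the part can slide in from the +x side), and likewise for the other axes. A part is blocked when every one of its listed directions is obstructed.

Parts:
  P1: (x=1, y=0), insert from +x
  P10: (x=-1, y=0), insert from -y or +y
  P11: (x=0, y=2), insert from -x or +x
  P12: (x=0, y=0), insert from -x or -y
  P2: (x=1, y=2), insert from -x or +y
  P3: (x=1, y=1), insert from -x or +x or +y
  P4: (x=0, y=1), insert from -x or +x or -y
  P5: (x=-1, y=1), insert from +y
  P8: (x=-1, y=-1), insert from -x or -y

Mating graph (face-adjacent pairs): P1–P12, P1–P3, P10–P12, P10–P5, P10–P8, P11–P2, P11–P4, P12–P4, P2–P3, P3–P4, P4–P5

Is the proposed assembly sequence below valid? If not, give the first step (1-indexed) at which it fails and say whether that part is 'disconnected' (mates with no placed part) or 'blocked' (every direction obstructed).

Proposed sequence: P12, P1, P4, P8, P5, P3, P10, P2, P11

Invalid at step 4 (disconnected)

1. P12@(0, 0) [-x clear] — {P12}
2. P1@(1, 0) [+x clear] — {P1, P12}
3. P4@(0, 1) [-x clear] — {P1, P12, P4}
4. P8@(-1, -1) — no placed neighbour ⇒ disconnected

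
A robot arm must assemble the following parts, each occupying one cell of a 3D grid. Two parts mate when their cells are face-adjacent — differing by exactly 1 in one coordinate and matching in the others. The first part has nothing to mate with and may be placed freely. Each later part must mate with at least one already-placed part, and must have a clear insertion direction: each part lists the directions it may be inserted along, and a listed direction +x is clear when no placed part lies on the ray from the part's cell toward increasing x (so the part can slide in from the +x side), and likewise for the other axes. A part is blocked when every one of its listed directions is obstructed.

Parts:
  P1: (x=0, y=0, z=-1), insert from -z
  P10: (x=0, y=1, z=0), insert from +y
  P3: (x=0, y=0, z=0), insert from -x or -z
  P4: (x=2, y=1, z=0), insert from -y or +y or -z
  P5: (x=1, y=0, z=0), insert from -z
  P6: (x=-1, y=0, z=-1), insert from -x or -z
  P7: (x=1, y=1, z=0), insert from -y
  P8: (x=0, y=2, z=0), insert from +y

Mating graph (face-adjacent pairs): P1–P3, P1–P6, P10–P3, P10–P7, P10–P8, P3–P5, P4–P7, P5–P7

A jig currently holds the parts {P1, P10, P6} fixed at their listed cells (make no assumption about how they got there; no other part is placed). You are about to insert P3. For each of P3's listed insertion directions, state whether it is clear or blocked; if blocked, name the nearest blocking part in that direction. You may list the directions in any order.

-x: ray from P3(0, 0, 0) has no placed part ⇒ clear
-z: nearest on ray is P1@(0, 0, -1) ⇒ blocked

-x: clear; -z: blocked by P1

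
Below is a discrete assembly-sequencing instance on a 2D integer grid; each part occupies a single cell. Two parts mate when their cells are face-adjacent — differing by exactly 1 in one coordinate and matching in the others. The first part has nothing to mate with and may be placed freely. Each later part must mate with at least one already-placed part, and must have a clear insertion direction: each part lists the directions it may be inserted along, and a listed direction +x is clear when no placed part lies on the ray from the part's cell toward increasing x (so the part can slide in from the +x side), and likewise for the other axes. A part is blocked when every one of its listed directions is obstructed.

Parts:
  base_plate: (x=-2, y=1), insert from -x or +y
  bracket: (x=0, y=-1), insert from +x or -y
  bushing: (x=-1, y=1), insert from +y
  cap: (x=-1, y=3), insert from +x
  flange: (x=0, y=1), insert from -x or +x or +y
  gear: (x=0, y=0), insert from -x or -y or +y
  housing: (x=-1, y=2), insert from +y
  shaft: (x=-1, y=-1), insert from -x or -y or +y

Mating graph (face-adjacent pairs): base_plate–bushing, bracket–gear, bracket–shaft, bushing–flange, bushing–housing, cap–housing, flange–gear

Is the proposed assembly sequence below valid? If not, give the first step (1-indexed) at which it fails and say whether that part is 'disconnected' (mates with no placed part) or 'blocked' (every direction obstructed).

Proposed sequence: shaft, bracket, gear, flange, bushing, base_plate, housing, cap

1. shaft@(-1, -1) [-x clear] — {shaft}
2. bracket@(0, -1) [+x clear] — {bracket, shaft}
3. gear@(0, 0) [-x clear] — {bracket, gear, shaft}
4. flange@(0, 1) [-x clear] — {bracket, flange, gear, shaft}
5. bushing@(-1, 1) [+y clear] — {bracket, bushing, flange, gear, shaft}
6. base_plate@(-2, 1) [-x clear] — {base_plate, bracket, bushing, flange, gear, shaft}
7. housing@(-1, 2) [+y clear] — {base_plate, bracket, bushing, flange, gear, housing, shaft}
8. cap@(-1, 3) [+x clear] — {base_plate, bracket, bushing, cap, flange, gear, housing, shaft}

Valid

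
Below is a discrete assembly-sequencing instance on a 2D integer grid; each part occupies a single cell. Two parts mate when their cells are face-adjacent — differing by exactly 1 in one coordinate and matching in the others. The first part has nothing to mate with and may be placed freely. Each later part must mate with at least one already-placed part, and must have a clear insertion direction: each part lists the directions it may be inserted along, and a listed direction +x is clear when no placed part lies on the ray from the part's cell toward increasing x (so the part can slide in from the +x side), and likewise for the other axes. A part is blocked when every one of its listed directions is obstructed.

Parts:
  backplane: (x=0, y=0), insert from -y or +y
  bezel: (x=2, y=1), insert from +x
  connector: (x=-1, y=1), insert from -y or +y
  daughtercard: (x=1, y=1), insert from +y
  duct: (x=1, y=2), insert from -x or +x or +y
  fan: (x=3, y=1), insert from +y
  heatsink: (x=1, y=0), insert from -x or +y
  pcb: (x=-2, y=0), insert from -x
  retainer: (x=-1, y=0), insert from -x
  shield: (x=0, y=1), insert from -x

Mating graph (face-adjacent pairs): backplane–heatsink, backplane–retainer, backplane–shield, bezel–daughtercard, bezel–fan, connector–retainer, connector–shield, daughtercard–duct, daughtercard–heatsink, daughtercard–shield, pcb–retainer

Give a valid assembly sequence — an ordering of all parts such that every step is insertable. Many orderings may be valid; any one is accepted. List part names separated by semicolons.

1. bezel@(2, 1) [+x clear] — {bezel}
2. fan@(3, 1) [+y clear] — {bezel, fan}
3. daughtercard@(1, 1) [+y clear] — {bezel, daughtercard, fan}
4. duct@(1, 2) [-x clear] — {bezel, daughtercard, duct, fan}
5. shield@(0, 1) [-x clear] — {bezel, daughtercard, duct, fan, shield}
6. connector@(-1, 1) [-y clear] — {bezel, connector, daughtercard, duct, fan, shield}
7. heatsink@(1, 0) [-x clear] — {bezel, connector, daughtercard, duct, fan, heatsink, shield}
8. retainer@(-1, 0) [-x clear] — {bezel, connector, daughtercard, duct, fan, heatsink, retainer, shield}
9. pcb@(-2, 0) [-x clear] — {bezel, connector, daughtercard, duct, fan, heatsink, pcb, retainer, shield}
10. backplane@(0, 0) [-y clear] — {backplane, bezel, connector, daughtercard, duct, fan, heatsink, pcb, retainer, shield}

bezel; fan; daughtercard; duct; shield; connector; heatsink; retainer; pcb; backplane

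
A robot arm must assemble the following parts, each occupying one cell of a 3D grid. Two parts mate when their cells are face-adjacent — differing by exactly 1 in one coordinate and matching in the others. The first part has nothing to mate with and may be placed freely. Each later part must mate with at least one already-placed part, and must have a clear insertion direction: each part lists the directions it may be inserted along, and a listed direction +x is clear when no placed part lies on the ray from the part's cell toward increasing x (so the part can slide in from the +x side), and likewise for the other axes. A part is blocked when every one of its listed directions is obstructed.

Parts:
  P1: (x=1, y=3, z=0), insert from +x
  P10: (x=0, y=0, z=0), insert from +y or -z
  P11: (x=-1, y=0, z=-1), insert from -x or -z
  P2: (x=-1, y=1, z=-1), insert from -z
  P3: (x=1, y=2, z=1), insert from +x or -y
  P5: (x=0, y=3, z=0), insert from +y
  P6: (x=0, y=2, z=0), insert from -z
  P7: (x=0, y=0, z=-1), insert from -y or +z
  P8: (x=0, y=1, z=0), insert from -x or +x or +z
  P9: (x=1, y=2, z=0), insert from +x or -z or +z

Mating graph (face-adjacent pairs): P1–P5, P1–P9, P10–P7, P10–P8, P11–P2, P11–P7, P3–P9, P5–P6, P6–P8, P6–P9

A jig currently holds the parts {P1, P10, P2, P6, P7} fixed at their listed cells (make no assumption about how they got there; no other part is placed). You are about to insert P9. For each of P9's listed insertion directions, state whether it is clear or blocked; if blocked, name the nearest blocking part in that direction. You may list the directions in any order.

+x: ray from P9(1, 2, 0) has no placed part ⇒ clear
-z: ray from P9(1, 2, 0) has no placed part ⇒ clear
+z: ray from P9(1, 2, 0) has no placed part ⇒ clear

+x: clear; +z: clear; -z: clear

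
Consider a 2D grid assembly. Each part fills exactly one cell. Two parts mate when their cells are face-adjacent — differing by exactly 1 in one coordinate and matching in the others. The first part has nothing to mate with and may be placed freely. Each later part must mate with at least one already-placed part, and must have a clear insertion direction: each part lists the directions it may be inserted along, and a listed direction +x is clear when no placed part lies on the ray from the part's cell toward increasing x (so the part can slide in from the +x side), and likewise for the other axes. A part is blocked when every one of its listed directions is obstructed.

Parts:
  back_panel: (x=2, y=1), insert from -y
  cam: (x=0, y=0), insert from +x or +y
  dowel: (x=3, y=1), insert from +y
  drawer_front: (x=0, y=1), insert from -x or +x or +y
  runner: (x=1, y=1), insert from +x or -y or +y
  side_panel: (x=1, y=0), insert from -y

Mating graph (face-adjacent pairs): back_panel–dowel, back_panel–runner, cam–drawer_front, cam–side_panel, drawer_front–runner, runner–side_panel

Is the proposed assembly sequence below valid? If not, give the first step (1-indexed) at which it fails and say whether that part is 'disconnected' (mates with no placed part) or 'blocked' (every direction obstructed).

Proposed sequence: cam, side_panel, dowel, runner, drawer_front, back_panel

Invalid at step 3 (disconnected)

1. cam@(0, 0) [+x clear] — {cam}
2. side_panel@(1, 0) [-y clear] — {cam, side_panel}
3. dowel@(3, 1) — no placed neighbour ⇒ disconnected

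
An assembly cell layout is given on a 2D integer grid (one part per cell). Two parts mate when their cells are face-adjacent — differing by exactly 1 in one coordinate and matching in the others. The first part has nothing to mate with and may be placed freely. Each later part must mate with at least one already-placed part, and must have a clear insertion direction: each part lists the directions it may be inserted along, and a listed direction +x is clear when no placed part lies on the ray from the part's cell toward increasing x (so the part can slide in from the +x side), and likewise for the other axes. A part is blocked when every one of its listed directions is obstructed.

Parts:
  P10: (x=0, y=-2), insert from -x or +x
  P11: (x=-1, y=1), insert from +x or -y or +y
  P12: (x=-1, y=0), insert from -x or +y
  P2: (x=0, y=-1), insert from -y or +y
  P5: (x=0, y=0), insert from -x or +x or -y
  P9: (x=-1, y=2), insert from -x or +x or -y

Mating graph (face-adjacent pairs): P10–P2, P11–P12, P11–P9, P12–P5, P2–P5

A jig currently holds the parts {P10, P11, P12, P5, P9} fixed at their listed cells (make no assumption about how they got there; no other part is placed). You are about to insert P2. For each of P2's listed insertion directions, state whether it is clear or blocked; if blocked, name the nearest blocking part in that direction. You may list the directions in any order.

+y: blocked by P5; -y: blocked by P10

-y: nearest on ray is P10@(0, -2) ⇒ blocked
+y: nearest on ray is P5@(0, 0) ⇒ blocked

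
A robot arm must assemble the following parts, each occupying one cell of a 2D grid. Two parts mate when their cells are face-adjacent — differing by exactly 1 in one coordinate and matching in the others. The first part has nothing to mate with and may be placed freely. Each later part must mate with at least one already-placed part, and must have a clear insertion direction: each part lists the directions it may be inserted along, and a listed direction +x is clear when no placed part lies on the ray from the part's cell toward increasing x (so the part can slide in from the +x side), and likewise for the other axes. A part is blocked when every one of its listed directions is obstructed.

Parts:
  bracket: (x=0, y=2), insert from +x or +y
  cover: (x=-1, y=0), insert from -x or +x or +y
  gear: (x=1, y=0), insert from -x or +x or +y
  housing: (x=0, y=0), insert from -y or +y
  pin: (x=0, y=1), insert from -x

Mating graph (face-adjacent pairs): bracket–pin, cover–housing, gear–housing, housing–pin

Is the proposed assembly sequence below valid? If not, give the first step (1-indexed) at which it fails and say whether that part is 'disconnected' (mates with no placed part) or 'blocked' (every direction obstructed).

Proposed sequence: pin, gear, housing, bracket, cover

Invalid at step 2 (disconnected)

1. pin@(0, 1) [-x clear] — {pin}
2. gear@(1, 0) — no placed neighbour ⇒ disconnected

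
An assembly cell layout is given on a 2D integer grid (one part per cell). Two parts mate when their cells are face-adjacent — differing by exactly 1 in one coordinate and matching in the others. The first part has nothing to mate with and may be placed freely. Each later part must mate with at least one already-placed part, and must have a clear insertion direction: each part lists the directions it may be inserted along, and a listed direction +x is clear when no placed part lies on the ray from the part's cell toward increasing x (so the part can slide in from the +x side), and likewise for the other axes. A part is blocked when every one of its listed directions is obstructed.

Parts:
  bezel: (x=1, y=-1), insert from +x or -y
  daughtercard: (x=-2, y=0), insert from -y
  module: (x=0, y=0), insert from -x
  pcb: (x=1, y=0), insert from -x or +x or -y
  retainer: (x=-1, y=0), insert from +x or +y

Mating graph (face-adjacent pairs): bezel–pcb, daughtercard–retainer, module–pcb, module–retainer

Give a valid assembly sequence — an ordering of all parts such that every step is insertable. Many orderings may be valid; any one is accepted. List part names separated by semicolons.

1. pcb@(1, 0) [-x clear] — {pcb}
2. module@(0, 0) [-x clear] — {module, pcb}
3. retainer@(-1, 0) [+y clear] — {module, pcb, retainer}
4. daughtercard@(-2, 0) [-y clear] — {daughtercard, module, pcb, retainer}
5. bezel@(1, -1) [+x clear] — {bezel, daughtercard, module, pcb, retainer}

pcb; module; retainer; daughtercard; bezel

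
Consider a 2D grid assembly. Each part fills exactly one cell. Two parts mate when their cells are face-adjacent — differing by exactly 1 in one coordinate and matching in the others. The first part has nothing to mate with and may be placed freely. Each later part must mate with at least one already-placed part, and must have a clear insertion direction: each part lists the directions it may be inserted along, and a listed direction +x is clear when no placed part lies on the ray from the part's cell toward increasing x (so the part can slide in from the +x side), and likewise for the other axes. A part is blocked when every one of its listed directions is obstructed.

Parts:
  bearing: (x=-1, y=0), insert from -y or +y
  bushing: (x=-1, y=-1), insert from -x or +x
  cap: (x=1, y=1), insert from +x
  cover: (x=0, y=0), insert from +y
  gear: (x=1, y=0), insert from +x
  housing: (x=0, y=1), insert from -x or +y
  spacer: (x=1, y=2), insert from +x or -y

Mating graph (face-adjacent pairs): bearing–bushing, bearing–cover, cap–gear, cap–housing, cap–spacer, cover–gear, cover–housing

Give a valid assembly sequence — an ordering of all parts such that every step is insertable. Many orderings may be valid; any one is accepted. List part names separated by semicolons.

1. bearing@(-1, 0) [-y clear] — {bearing}
2. cover@(0, 0) [+y clear] — {bearing, cover}
3. housing@(0, 1) [-x clear] — {bearing, cover, housing}
4. cap@(1, 1) [+x clear] — {bearing, cap, cover, housing}
5. spacer@(1, 2) [+x clear] — {bearing, cap, cover, housing, spacer}
6. bushing@(-1, -1) [-x clear] — {bearing, bushing, cap, cover, housing, spacer}
7. gear@(1, 0) [+x clear] — {bearing, bushing, cap, cover, gear, housing, spacer}

bearing; cover; housing; cap; spacer; bushing; gear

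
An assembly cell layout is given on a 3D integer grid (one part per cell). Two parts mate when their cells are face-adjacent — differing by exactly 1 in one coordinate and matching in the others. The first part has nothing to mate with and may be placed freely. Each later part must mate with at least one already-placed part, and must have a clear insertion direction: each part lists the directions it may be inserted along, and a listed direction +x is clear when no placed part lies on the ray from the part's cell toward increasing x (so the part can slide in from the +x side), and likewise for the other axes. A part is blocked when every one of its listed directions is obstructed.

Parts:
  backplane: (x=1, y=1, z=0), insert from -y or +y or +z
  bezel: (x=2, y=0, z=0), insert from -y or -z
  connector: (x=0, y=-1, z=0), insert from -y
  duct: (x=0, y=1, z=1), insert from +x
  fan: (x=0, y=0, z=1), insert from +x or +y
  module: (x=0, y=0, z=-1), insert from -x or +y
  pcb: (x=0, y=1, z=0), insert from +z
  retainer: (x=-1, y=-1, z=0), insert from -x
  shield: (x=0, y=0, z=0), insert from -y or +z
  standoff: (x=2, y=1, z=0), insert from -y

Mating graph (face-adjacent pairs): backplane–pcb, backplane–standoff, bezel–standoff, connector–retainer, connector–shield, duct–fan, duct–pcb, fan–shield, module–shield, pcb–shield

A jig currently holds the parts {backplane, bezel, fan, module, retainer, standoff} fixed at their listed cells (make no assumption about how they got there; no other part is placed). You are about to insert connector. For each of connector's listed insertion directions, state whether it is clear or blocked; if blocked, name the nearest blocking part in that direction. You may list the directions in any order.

-y: clear

-y: ray from connector(0, -1, 0) has no placed part ⇒ clear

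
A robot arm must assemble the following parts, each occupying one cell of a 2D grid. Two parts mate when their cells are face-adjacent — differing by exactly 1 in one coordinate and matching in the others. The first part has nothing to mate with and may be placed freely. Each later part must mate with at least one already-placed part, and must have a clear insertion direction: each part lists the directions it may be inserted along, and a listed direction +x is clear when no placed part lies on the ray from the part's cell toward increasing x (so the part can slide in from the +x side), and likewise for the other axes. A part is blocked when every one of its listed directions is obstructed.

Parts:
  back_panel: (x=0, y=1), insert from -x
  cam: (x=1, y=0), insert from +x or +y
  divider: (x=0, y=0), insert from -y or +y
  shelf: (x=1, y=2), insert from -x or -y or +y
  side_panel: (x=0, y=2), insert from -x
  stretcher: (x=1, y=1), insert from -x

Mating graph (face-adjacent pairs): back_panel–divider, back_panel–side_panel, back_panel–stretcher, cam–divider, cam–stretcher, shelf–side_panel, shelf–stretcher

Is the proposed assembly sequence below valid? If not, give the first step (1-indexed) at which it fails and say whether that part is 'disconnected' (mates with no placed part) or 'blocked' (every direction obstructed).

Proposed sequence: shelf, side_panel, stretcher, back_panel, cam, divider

1. shelf@(1, 2) [-x clear] — {shelf}
2. side_panel@(0, 2) [-x clear] — {shelf, side_panel}
3. stretcher@(1, 1) [-x clear] — {shelf, side_panel, stretcher}
4. back_panel@(0, 1) [-x clear] — {back_panel, shelf, side_panel, stretcher}
5. cam@(1, 0) [+x clear] — {back_panel, cam, shelf, side_panel, stretcher}
6. divider@(0, 0) [-y clear] — {back_panel, cam, divider, shelf, side_panel, stretcher}

Valid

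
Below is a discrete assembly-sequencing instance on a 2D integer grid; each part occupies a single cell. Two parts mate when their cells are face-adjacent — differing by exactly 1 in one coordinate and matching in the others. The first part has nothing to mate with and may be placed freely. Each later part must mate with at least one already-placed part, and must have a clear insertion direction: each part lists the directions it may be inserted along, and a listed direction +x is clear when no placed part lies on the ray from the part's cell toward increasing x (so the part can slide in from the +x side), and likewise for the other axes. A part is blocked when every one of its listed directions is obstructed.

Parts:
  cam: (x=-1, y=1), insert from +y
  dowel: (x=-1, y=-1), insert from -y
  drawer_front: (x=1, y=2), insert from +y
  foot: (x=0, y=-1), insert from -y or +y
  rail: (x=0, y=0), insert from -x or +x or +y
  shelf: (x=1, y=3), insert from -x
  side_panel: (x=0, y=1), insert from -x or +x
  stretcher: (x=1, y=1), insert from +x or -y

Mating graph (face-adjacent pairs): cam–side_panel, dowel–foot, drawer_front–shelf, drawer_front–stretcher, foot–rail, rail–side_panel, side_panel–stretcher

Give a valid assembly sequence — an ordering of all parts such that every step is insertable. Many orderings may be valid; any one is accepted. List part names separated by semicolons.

cam; side_panel; stretcher; rail; foot; dowel; drawer_front; shelf

1. cam@(-1, 1) [+y clear] — {cam}
2. side_panel@(0, 1) [+x clear] — {cam, side_panel}
3. stretcher@(1, 1) [+x clear] — {cam, side_panel, stretcher}
4. rail@(0, 0) [-x clear] — {cam, rail, side_panel, stretcher}
5. foot@(0, -1) [-y clear] — {cam, foot, rail, side_panel, stretcher}
6. dowel@(-1, -1) [-y clear] — {cam, dowel, foot, rail, side_panel, stretcher}
7. drawer_front@(1, 2) [+y clear] — {cam, dowel, drawer_front, foot, rail, side_panel, stretcher}
8. shelf@(1, 3) [-x clear] — {cam, dowel, drawer_front, foot, rail, shelf, side_panel, stretcher}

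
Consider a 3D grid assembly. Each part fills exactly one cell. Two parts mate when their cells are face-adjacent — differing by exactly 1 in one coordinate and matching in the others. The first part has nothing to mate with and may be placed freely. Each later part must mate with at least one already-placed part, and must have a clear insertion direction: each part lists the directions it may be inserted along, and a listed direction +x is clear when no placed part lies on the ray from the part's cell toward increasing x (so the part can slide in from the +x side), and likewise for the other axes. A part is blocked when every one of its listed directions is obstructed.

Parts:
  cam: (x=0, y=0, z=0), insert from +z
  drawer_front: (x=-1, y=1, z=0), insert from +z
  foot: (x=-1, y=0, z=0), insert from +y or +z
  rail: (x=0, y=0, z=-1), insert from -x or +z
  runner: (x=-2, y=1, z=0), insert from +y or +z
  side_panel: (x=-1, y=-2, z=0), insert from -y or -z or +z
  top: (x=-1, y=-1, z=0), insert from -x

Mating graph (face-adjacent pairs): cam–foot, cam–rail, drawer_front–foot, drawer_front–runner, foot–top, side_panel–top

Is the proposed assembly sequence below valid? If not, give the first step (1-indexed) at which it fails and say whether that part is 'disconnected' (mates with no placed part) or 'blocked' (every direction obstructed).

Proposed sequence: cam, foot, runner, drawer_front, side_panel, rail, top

Invalid at step 3 (disconnected)

1. cam@(0, 0, 0) [+z clear] — {cam}
2. foot@(-1, 0, 0) [+y clear] — {cam, foot}
3. runner@(-2, 1, 0) — no placed neighbour ⇒ disconnected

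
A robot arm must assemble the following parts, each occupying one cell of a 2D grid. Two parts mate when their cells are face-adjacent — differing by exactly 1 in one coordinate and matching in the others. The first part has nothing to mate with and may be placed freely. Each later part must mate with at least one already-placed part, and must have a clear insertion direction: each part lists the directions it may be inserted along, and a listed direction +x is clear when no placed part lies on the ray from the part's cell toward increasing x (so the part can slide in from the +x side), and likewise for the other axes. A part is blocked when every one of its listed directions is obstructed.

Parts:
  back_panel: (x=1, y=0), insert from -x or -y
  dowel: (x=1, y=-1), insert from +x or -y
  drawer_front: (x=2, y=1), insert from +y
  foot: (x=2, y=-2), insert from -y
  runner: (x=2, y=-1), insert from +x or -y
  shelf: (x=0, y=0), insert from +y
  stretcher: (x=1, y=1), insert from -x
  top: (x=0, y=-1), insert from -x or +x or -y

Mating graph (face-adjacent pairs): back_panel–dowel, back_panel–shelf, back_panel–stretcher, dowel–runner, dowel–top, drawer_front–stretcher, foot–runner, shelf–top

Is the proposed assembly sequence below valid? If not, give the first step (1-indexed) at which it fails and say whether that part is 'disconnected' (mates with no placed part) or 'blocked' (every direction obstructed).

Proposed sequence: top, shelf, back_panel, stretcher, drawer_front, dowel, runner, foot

1. top@(0, -1) [-x clear] — {top}
2. shelf@(0, 0) [+y clear] — {shelf, top}
3. back_panel@(1, 0) [-y clear] — {back_panel, shelf, top}
4. stretcher@(1, 1) [-x clear] — {back_panel, shelf, stretcher, top}
5. drawer_front@(2, 1) [+y clear] — {back_panel, drawer_front, shelf, stretcher, top}
6. dowel@(1, -1) [+x clear] — {back_panel, dowel, drawer_front, shelf, stretcher, top}
7. runner@(2, -1) [+x clear] — {back_panel, dowel, drawer_front, runner, shelf, stretcher, top}
8. foot@(2, -2) [-y clear] — {back_panel, dowel, drawer_front, foot, runner, shelf, stretcher, top}

Valid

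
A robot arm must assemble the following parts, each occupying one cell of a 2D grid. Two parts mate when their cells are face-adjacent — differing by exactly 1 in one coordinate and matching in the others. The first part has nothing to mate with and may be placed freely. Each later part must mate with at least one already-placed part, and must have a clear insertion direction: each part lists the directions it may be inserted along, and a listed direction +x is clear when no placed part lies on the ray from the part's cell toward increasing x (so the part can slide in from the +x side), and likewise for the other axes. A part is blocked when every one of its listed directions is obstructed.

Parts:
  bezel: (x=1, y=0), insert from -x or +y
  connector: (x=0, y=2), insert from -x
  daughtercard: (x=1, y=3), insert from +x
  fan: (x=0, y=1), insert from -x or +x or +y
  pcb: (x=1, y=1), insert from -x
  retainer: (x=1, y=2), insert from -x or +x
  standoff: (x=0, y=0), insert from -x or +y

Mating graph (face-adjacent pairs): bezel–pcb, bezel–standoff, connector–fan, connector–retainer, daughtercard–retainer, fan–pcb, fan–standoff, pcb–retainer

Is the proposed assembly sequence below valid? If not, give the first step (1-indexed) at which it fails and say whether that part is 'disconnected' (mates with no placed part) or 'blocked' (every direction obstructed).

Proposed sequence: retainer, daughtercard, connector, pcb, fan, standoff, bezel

1. retainer@(1, 2) [-x clear] — {retainer}
2. daughtercard@(1, 3) [+x clear] — {daughtercard, retainer}
3. connector@(0, 2) [-x clear] — {connector, daughtercard, retainer}
4. pcb@(1, 1) [-x clear] — {connector, daughtercard, pcb, retainer}
5. fan@(0, 1) [-x clear] — {connector, daughtercard, fan, pcb, retainer}
6. standoff@(0, 0) [-x clear] — {connector, daughtercard, fan, pcb, retainer, standoff}
7. bezel@(1, 0) — -x/+y all obstructed ⇒ blocked

Invalid at step 7 (blocked)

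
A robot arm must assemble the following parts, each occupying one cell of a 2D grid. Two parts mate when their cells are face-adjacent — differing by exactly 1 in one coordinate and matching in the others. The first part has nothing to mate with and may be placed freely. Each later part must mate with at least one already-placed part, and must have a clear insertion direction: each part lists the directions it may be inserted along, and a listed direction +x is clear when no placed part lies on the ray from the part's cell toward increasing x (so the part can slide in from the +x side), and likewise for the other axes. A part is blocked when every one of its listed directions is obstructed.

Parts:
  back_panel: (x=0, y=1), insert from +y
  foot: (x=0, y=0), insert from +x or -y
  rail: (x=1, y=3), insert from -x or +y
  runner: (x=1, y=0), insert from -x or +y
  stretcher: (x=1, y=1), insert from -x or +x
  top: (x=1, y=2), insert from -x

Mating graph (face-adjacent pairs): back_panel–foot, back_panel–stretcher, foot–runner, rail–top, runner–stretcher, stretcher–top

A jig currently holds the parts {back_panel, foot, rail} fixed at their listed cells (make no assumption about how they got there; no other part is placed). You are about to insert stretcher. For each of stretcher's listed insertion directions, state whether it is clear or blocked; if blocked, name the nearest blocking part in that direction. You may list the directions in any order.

+x: clear; -x: blocked by back_panel

-x: nearest on ray is back_panel@(0, 1) ⇒ blocked
+x: ray from stretcher(1, 1) has no placed part ⇒ clear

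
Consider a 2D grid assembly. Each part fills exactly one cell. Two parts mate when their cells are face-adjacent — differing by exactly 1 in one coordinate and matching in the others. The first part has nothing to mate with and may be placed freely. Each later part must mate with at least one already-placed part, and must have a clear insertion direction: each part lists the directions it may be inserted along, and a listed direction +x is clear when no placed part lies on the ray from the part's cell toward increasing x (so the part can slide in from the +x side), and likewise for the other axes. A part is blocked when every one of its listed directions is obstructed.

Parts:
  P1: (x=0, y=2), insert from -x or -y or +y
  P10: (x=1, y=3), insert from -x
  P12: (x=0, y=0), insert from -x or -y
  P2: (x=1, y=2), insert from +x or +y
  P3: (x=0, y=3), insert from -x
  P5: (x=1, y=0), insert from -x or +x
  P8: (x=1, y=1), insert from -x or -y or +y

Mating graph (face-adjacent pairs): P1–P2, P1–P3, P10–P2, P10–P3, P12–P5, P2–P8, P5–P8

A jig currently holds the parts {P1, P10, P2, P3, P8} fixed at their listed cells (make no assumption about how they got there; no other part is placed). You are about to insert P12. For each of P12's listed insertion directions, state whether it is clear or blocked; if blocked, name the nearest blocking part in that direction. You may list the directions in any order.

-x: clear; -y: clear

-x: ray from P12(0, 0) has no placed part ⇒ clear
-y: ray from P12(0, 0) has no placed part ⇒ clear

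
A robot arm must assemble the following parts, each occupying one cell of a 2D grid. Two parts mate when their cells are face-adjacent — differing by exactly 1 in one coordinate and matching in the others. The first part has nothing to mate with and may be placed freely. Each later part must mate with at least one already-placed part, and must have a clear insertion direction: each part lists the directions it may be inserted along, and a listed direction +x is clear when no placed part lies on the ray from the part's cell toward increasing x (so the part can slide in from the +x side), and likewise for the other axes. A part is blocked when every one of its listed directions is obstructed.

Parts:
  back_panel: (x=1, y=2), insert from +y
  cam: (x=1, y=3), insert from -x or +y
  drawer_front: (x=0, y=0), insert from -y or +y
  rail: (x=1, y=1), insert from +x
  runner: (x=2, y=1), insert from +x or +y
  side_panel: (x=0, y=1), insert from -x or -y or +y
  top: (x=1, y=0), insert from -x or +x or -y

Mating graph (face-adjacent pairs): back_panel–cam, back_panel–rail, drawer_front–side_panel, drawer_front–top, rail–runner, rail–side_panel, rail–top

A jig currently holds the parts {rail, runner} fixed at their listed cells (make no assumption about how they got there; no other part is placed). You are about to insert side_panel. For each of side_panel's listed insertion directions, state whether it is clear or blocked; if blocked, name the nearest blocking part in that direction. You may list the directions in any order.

-x: ray from side_panel(0, 1) has no placed part ⇒ clear
-y: ray from side_panel(0, 1) has no placed part ⇒ clear
+y: ray from side_panel(0, 1) has no placed part ⇒ clear

+y: clear; -x: clear; -y: clear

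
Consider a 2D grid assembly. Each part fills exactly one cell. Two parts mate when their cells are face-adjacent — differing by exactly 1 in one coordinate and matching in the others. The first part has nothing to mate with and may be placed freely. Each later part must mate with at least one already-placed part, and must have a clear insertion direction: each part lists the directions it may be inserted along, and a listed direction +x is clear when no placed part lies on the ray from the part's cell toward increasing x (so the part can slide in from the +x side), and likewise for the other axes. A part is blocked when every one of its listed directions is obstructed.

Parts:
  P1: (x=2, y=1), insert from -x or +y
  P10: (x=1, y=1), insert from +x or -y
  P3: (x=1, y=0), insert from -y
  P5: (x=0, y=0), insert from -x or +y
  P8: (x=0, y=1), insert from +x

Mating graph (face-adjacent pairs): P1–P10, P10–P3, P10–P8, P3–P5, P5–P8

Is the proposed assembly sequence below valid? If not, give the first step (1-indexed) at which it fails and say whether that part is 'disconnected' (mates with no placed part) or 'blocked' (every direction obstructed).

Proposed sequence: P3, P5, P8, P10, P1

Valid

1. P3@(1, 0) [-y clear] — {P3}
2. P5@(0, 0) [-x clear] — {P3, P5}
3. P8@(0, 1) [+x clear] — {P3, P5, P8}
4. P10@(1, 1) [+x clear] — {P10, P3, P5, P8}
5. P1@(2, 1) [+y clear] — {P1, P10, P3, P5, P8}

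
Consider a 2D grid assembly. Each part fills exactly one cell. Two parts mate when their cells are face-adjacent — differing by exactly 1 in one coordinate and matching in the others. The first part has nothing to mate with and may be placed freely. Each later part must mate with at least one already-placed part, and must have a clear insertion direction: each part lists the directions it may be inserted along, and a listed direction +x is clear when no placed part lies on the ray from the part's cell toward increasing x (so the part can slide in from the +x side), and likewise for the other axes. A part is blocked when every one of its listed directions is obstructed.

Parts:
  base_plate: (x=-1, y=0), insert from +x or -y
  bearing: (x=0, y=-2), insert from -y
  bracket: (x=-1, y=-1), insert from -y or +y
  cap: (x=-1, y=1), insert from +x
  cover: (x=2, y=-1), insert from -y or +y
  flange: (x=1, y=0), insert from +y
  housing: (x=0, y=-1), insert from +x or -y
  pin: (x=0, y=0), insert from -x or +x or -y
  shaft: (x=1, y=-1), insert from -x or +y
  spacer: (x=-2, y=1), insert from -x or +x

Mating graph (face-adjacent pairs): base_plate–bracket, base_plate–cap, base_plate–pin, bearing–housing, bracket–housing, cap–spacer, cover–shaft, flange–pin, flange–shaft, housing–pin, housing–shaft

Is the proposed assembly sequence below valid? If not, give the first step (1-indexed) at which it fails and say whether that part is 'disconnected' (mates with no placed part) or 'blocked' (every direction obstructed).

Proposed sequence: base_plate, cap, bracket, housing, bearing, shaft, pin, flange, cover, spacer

1. base_plate@(-1, 0) [+x clear] — {base_plate}
2. cap@(-1, 1) [+x clear] — {base_plate, cap}
3. bracket@(-1, -1) [-y clear] — {base_plate, bracket, cap}
4. housing@(0, -1) [+x clear] — {base_plate, bracket, cap, housing}
5. bearing@(0, -2) [-y clear] — {base_plate, bearing, bracket, cap, housing}
6. shaft@(1, -1) [+y clear] — {base_plate, bearing, bracket, cap, housing, shaft}
7. pin@(0, 0) [+x clear] — {base_plate, bearing, bracket, cap, housing, pin, shaft}
8. flange@(1, 0) [+y clear] — {base_plate, bearing, bracket, cap, flange, housing, pin, shaft}
9. cover@(2, -1) [-y clear] — {base_plate, bearing, bracket, cap, cover, flange, housing, pin, shaft}
10. spacer@(-2, 1) [-x clear] — {base_plate, bearing, bracket, cap, cover, flange, housing, pin, shaft, spacer}

Valid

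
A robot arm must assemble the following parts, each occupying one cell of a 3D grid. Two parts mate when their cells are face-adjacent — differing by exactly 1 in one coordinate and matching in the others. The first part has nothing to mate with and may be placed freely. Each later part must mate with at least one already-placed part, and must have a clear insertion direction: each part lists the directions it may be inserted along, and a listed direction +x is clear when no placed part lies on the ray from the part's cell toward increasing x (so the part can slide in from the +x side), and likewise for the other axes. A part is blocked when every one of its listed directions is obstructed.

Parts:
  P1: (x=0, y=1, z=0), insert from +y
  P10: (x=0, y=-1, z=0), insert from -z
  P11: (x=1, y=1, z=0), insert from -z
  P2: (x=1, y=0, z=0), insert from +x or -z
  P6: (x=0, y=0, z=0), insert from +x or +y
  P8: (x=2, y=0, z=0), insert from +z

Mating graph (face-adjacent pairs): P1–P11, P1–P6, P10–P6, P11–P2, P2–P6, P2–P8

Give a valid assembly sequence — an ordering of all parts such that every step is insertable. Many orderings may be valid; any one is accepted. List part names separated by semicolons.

P1; P11; P6; P10; P2; P8

1. P1@(0, 1, 0) [+y clear] — {P1}
2. P11@(1, 1, 0) [-z clear] — {P1, P11}
3. P6@(0, 0, 0) [+x clear] — {P1, P11, P6}
4. P10@(0, -1, 0) [-z clear] — {P1, P10, P11, P6}
5. P2@(1, 0, 0) [+x clear] — {P1, P10, P11, P2, P6}
6. P8@(2, 0, 0) [+z clear] — {P1, P10, P11, P2, P6, P8}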